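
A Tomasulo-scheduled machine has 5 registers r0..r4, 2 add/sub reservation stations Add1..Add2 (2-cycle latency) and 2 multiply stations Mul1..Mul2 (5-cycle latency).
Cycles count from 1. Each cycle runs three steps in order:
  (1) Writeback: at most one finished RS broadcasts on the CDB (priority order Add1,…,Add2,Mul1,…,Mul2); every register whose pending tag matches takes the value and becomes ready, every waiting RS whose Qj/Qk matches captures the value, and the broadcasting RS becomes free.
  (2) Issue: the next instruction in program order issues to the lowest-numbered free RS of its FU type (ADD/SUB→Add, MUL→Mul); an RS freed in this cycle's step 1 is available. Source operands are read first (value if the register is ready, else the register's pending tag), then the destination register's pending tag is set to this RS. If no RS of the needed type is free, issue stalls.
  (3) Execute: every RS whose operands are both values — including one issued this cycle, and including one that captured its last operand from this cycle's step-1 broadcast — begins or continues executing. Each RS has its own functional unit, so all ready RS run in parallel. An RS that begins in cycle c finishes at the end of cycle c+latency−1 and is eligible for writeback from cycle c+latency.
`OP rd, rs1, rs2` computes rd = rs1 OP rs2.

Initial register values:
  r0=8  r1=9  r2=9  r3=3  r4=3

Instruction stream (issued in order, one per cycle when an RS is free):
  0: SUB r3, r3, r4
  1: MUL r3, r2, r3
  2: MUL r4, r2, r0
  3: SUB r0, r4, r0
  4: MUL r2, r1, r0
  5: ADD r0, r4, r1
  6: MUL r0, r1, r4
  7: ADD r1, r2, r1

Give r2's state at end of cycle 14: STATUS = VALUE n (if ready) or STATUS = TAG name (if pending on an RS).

STATUS = TAG Mul1

cycle 1: issue SUB r3<-Add1 // r0:8,r1:9,r2:9,r3:Add1,r4:3
cycle 2: issue MUL r3<-Mul1 // r0:8,r1:9,r2:9,r3:Mul1,r4:3
cycle 3: CDB Add1=0; issue MUL r4<-Mul2 // r0:8,r1:9,r2:9,r3:Mul1,r4:Mul2
cycle 4: issue SUB r0<-Add1 // r0:Add1,r1:9,r2:9,r3:Mul1,r4:Mul2
cycle 5: stall // r0:Add1,r1:9,r2:9,r3:Mul1,r4:Mul2
cycle 6: stall // r0:Add1,r1:9,r2:9,r3:Mul1,r4:Mul2
cycle 7: stall // r0:Add1,r1:9,r2:9,r3:Mul1,r4:Mul2
cycle 8: CDB Mul1=0; issue MUL r2<-Mul1 // r0:Add1,r1:9,r2:Mul1,r3:0,r4:Mul2
cycle 9: CDB Mul2=72; issue ADD r0<-Add2 // r0:Add2,r1:9,r2:Mul1,r3:0,r4:72
cycle 10: issue MUL r0<-Mul2 // r0:Mul2,r1:9,r2:Mul1,r3:0,r4:72
cycle 11: CDB Add1=64; issue ADD r1<-Add1 // r0:Mul2,r1:Add1,r2:Mul1,r3:0,r4:72
cycle 12: CDB Add2=81 // r0:Mul2,r1:Add1,r2:Mul1,r3:0,r4:72
cycle 13: - // r0:Mul2,r1:Add1,r2:Mul1,r3:0,r4:72
cycle 14: - // r0:Mul2,r1:Add1,r2:Mul1,r3:0,r4:72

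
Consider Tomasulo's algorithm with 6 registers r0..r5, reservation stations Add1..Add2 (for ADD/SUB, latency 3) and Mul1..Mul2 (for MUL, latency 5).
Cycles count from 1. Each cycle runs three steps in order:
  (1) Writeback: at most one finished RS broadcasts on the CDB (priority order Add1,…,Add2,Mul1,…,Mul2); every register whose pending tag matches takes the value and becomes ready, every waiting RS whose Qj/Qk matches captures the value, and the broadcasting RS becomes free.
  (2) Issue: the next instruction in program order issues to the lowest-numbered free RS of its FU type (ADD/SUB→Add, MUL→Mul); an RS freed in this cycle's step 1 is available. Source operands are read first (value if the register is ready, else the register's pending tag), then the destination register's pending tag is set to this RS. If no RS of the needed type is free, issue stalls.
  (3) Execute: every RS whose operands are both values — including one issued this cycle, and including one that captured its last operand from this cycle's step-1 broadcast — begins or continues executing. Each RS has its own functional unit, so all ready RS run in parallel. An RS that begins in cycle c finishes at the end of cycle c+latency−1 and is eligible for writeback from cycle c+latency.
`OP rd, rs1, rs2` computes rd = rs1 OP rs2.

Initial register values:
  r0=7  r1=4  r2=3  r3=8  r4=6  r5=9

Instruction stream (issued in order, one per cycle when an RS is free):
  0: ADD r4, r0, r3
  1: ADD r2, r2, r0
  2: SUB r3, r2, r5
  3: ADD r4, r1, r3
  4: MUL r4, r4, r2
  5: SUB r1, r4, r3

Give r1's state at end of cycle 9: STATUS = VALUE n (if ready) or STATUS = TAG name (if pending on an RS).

STATUS = TAG Add1

cycle 1: issue ADD r4<-Add1 // r0:7,r1:4,r2:3,r3:8,r4:Add1,r5:9
cycle 2: issue ADD r2<-Add2 // r0:7,r1:4,r2:Add2,r3:8,r4:Add1,r5:9
cycle 3: stall // r0:7,r1:4,r2:Add2,r3:8,r4:Add1,r5:9
cycle 4: CDB Add1=15; issue SUB r3<-Add1 // r0:7,r1:4,r2:Add2,r3:Add1,r4:15,r5:9
cycle 5: CDB Add2=10; issue ADD r4<-Add2 // r0:7,r1:4,r2:10,r3:Add1,r4:Add2,r5:9
cycle 6: issue MUL r4<-Mul1 // r0:7,r1:4,r2:10,r3:Add1,r4:Mul1,r5:9
cycle 7: stall // r0:7,r1:4,r2:10,r3:Add1,r4:Mul1,r5:9
cycle 8: CDB Add1=1; issue SUB r1<-Add1 // r0:7,r1:Add1,r2:10,r3:1,r4:Mul1,r5:9
cycle 9: - // r0:7,r1:Add1,r2:10,r3:1,r4:Mul1,r5:9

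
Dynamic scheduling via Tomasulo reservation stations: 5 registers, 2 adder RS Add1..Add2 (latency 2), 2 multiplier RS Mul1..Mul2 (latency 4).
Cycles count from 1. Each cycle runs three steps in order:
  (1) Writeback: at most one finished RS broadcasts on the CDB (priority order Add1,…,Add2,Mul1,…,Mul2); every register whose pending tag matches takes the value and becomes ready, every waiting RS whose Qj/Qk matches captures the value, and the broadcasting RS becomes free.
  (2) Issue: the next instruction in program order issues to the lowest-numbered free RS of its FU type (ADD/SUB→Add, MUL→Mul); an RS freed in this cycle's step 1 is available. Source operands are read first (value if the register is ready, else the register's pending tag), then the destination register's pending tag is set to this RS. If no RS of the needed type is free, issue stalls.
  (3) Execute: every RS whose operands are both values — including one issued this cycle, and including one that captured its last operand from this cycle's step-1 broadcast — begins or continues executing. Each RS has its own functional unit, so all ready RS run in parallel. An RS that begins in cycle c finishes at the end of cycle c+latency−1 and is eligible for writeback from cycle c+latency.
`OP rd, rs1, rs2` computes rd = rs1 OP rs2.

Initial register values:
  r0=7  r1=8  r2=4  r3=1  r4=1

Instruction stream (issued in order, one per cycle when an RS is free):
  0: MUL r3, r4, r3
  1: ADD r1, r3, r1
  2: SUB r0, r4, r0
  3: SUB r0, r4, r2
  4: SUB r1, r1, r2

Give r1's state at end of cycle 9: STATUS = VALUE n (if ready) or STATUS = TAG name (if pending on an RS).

STATUS = TAG Add2

  c1: issue MUL r3<-Mul1  regs: r0:7,r1:8,r2:4,r3:Mul1,r4:1
  c2: issue ADD r1<-Add1  regs: r0:7,r1:Add1,r2:4,r3:Mul1,r4:1
  c3: issue SUB r0<-Add2  regs: r0:Add2,r1:Add1,r2:4,r3:Mul1,r4:1
  c4: stall  regs: r0:Add2,r1:Add1,r2:4,r3:Mul1,r4:1
  c5: CDB Add2=-6; issue SUB r0<-Add2  regs: r0:Add2,r1:Add1,r2:4,r3:Mul1,r4:1
  c6: CDB Mul1=1; stall  regs: r0:Add2,r1:Add1,r2:4,r3:1,r4:1
  c7: CDB Add2=-3; issue SUB r1<-Add2  regs: r0:-3,r1:Add2,r2:4,r3:1,r4:1
  c8: CDB Add1=9  regs: r0:-3,r1:Add2,r2:4,r3:1,r4:1
  c9: -  regs: r0:-3,r1:Add2,r2:4,r3:1,r4:1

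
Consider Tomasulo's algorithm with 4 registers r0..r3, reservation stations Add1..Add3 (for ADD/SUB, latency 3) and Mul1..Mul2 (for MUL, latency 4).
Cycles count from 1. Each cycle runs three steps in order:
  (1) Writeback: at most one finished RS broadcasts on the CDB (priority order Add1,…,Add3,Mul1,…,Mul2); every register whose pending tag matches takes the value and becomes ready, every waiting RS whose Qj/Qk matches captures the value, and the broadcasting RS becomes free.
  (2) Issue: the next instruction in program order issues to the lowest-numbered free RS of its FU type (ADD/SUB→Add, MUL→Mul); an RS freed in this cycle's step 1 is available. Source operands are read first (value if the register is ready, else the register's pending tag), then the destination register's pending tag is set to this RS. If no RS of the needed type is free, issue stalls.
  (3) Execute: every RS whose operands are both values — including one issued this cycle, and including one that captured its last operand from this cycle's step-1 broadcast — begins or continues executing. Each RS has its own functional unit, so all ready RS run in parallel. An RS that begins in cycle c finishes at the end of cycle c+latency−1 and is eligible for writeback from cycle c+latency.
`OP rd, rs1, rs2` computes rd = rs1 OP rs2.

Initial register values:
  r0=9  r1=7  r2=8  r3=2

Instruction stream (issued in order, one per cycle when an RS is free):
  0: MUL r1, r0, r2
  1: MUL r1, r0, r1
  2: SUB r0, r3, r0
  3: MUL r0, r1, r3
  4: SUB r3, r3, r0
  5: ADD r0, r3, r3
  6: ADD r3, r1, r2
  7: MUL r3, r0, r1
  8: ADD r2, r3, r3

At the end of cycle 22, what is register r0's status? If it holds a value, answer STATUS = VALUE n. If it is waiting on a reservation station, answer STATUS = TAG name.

  c1: issue MUL r1<-Mul1  regs: r0:9,r1:Mul1,r2:8,r3:2
  c2: issue MUL r1<-Mul2  regs: r0:9,r1:Mul2,r2:8,r3:2
  c3: issue SUB r0<-Add1  regs: r0:Add1,r1:Mul2,r2:8,r3:2
  c4: stall  regs: r0:Add1,r1:Mul2,r2:8,r3:2
  c5: CDB Mul1=72; issue MUL r0<-Mul1  regs: r0:Mul1,r1:Mul2,r2:8,r3:2
  c6: CDB Add1=-7; issue SUB r3<-Add1  regs: r0:Mul1,r1:Mul2,r2:8,r3:Add1
  c7: issue ADD r0<-Add2  regs: r0:Add2,r1:Mul2,r2:8,r3:Add1
  c8: issue ADD r3<-Add3  regs: r0:Add2,r1:Mul2,r2:8,r3:Add3
  c9: CDB Mul2=648; issue MUL r3<-Mul2  regs: r0:Add2,r1:648,r2:8,r3:Mul2
  c10: stall  regs: r0:Add2,r1:648,r2:8,r3:Mul2
  c11: stall  regs: r0:Add2,r1:648,r2:8,r3:Mul2
  c12: CDB Add3=656; issue ADD r2<-Add3  regs: r0:Add2,r1:648,r2:Add3,r3:Mul2
  c13: CDB Mul1=1296  regs: r0:Add2,r1:648,r2:Add3,r3:Mul2
  c14: -  regs: r0:Add2,r1:648,r2:Add3,r3:Mul2
  c15: -  regs: r0:Add2,r1:648,r2:Add3,r3:Mul2
  c16: CDB Add1=-1294  regs: r0:Add2,r1:648,r2:Add3,r3:Mul2
  c17: -  regs: r0:Add2,r1:648,r2:Add3,r3:Mul2
  c18: -  regs: r0:Add2,r1:648,r2:Add3,r3:Mul2
  c19: CDB Add2=-2588  regs: r0:-2588,r1:648,r2:Add3,r3:Mul2
  c20: -  regs: r0:-2588,r1:648,r2:Add3,r3:Mul2
  c21: -  regs: r0:-2588,r1:648,r2:Add3,r3:Mul2
  c22: -  regs: r0:-2588,r1:648,r2:Add3,r3:Mul2

STATUS = VALUE -2588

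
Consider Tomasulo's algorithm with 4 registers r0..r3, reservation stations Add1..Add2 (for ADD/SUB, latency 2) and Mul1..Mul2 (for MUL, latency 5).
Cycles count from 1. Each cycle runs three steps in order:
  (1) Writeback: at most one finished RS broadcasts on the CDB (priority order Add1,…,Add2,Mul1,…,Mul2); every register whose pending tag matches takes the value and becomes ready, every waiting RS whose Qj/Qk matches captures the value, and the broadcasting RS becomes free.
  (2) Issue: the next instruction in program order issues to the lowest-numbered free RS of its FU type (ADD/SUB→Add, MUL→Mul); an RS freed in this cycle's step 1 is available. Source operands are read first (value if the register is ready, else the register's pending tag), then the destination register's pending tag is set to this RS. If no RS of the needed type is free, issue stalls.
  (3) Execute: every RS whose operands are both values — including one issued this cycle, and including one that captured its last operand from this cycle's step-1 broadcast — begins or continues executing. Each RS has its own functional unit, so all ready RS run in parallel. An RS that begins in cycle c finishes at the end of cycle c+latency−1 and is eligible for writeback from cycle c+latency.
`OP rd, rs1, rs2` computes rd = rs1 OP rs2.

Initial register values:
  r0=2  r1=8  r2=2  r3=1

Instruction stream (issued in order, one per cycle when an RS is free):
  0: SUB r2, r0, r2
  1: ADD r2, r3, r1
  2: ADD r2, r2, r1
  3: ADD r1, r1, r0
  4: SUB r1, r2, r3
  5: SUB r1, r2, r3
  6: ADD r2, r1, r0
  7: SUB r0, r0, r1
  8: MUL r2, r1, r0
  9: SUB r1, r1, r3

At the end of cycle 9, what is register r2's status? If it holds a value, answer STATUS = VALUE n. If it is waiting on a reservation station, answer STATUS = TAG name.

cycle 1: issue SUB r2<-Add1 // r0:2,r1:8,r2:Add1,r3:1
cycle 2: issue ADD r2<-Add2 // r0:2,r1:8,r2:Add2,r3:1
cycle 3: CDB Add1=0; issue ADD r2<-Add1 // r0:2,r1:8,r2:Add1,r3:1
cycle 4: CDB Add2=9; issue ADD r1<-Add2 // r0:2,r1:Add2,r2:Add1,r3:1
cycle 5: stall // r0:2,r1:Add2,r2:Add1,r3:1
cycle 6: CDB Add1=17; issue SUB r1<-Add1 // r0:2,r1:Add1,r2:17,r3:1
cycle 7: CDB Add2=10; issue SUB r1<-Add2 // r0:2,r1:Add2,r2:17,r3:1
cycle 8: CDB Add1=16; issue ADD r2<-Add1 // r0:2,r1:Add2,r2:Add1,r3:1
cycle 9: CDB Add2=16; issue SUB r0<-Add2 // r0:Add2,r1:16,r2:Add1,r3:1

STATUS = TAG Add1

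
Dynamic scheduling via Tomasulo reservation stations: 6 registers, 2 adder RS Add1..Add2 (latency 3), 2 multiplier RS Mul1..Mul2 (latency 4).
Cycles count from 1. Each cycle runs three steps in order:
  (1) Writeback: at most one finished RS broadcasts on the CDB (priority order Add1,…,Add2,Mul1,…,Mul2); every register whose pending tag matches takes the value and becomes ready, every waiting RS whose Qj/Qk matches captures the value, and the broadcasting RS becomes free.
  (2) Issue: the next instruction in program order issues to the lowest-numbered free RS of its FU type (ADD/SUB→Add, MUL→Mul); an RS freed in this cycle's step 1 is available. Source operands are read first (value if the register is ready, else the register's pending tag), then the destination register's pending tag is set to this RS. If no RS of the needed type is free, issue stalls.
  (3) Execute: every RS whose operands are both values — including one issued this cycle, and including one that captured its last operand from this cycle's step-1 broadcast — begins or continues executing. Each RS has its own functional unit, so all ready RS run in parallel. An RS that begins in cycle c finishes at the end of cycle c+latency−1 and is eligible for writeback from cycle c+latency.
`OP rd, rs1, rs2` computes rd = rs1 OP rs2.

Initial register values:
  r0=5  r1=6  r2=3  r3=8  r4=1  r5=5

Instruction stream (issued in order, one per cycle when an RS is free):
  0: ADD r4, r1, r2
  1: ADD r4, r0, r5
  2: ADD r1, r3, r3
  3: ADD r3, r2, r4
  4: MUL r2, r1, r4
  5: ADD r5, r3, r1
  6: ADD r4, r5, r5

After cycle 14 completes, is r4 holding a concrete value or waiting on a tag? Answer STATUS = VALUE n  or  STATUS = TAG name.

c1: issue ADD r4<-Add1 | r0:5,r1:6,r2:3,r3:8,r4:Add1,r5:5
c2: issue ADD r4<-Add2 | r0:5,r1:6,r2:3,r3:8,r4:Add2,r5:5
c3: stall | r0:5,r1:6,r2:3,r3:8,r4:Add2,r5:5
c4: CDB Add1=9; issue ADD r1<-Add1 | r0:5,r1:Add1,r2:3,r3:8,r4:Add2,r5:5
c5: CDB Add2=10; issue ADD r3<-Add2 | r0:5,r1:Add1,r2:3,r3:Add2,r4:10,r5:5
c6: issue MUL r2<-Mul1 | r0:5,r1:Add1,r2:Mul1,r3:Add2,r4:10,r5:5
c7: CDB Add1=16; issue ADD r5<-Add1 | r0:5,r1:16,r2:Mul1,r3:Add2,r4:10,r5:Add1
c8: CDB Add2=13; issue ADD r4<-Add2 | r0:5,r1:16,r2:Mul1,r3:13,r4:Add2,r5:Add1
c9: - | r0:5,r1:16,r2:Mul1,r3:13,r4:Add2,r5:Add1
c10: - | r0:5,r1:16,r2:Mul1,r3:13,r4:Add2,r5:Add1
c11: CDB Add1=29 | r0:5,r1:16,r2:Mul1,r3:13,r4:Add2,r5:29
c12: CDB Mul1=160 | r0:5,r1:16,r2:160,r3:13,r4:Add2,r5:29
c13: - | r0:5,r1:16,r2:160,r3:13,r4:Add2,r5:29
c14: CDB Add2=58 | r0:5,r1:16,r2:160,r3:13,r4:58,r5:29

STATUS = VALUE 58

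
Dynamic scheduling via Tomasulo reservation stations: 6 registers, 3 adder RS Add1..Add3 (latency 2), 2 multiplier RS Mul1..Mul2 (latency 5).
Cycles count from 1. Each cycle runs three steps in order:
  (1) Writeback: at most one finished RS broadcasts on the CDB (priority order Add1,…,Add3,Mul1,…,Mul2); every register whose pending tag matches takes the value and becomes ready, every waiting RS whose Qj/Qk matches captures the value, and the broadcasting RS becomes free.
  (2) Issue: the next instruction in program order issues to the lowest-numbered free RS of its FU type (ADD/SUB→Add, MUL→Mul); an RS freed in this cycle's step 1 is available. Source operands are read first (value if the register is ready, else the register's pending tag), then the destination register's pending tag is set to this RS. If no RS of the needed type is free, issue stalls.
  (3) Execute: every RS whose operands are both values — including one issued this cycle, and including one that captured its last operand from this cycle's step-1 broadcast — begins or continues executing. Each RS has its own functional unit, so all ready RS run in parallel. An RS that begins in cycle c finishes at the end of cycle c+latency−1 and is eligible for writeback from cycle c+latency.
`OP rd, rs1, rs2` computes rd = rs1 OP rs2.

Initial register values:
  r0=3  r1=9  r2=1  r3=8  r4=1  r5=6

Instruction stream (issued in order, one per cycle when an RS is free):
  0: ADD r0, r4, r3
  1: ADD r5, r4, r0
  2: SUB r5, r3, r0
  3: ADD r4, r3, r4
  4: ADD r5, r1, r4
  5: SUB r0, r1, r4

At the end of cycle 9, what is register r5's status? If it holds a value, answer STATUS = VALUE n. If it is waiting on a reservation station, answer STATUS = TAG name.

STATUS = VALUE 18

cycle 1: issue ADD r0<-Add1 // r0:Add1,r1:9,r2:1,r3:8,r4:1,r5:6
cycle 2: issue ADD r5<-Add2 // r0:Add1,r1:9,r2:1,r3:8,r4:1,r5:Add2
cycle 3: CDB Add1=9; issue SUB r5<-Add1 // r0:9,r1:9,r2:1,r3:8,r4:1,r5:Add1
cycle 4: issue ADD r4<-Add3 // r0:9,r1:9,r2:1,r3:8,r4:Add3,r5:Add1
cycle 5: CDB Add1=-1; issue ADD r5<-Add1 // r0:9,r1:9,r2:1,r3:8,r4:Add3,r5:Add1
cycle 6: CDB Add2=10; issue SUB r0<-Add2 // r0:Add2,r1:9,r2:1,r3:8,r4:Add3,r5:Add1
cycle 7: CDB Add3=9 // r0:Add2,r1:9,r2:1,r3:8,r4:9,r5:Add1
cycle 8: - // r0:Add2,r1:9,r2:1,r3:8,r4:9,r5:Add1
cycle 9: CDB Add1=18 // r0:Add2,r1:9,r2:1,r3:8,r4:9,r5:18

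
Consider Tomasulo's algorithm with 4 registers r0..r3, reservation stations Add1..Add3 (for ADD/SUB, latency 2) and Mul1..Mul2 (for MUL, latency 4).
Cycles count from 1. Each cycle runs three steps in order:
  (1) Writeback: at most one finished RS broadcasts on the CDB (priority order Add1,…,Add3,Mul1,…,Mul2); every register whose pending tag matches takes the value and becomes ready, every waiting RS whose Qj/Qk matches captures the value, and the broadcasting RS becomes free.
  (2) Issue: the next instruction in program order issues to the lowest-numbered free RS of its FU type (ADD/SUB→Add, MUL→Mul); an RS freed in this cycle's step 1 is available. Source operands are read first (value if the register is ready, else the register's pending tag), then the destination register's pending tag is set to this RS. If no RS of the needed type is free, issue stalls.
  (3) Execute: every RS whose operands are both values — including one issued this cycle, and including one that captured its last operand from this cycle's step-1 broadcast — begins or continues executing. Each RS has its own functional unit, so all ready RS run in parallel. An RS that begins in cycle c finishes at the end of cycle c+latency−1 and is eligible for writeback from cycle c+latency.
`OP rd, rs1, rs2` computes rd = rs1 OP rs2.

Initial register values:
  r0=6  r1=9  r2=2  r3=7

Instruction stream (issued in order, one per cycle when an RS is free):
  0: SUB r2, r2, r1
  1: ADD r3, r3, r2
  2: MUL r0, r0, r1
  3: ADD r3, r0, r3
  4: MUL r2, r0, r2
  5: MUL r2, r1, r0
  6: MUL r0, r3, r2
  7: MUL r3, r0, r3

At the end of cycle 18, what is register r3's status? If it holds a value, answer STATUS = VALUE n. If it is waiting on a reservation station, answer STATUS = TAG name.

STATUS = TAG Mul2

cycle 1: issue SUB r2<-Add1 // r0:6,r1:9,r2:Add1,r3:7
cycle 2: issue ADD r3<-Add2 // r0:6,r1:9,r2:Add1,r3:Add2
cycle 3: CDB Add1=-7; issue MUL r0<-Mul1 // r0:Mul1,r1:9,r2:-7,r3:Add2
cycle 4: issue ADD r3<-Add1 // r0:Mul1,r1:9,r2:-7,r3:Add1
cycle 5: CDB Add2=0; issue MUL r2<-Mul2 // r0:Mul1,r1:9,r2:Mul2,r3:Add1
cycle 6: stall // r0:Mul1,r1:9,r2:Mul2,r3:Add1
cycle 7: CDB Mul1=54; issue MUL r2<-Mul1 // r0:54,r1:9,r2:Mul1,r3:Add1
cycle 8: stall // r0:54,r1:9,r2:Mul1,r3:Add1
cycle 9: CDB Add1=54; stall // r0:54,r1:9,r2:Mul1,r3:54
cycle 10: stall // r0:54,r1:9,r2:Mul1,r3:54
cycle 11: CDB Mul1=486; issue MUL r0<-Mul1 // r0:Mul1,r1:9,r2:486,r3:54
cycle 12: CDB Mul2=-378; issue MUL r3<-Mul2 // r0:Mul1,r1:9,r2:486,r3:Mul2
cycle 13: - // r0:Mul1,r1:9,r2:486,r3:Mul2
cycle 14: - // r0:Mul1,r1:9,r2:486,r3:Mul2
cycle 15: CDB Mul1=26244 // r0:26244,r1:9,r2:486,r3:Mul2
cycle 16: - // r0:26244,r1:9,r2:486,r3:Mul2
cycle 17: - // r0:26244,r1:9,r2:486,r3:Mul2
cycle 18: - // r0:26244,r1:9,r2:486,r3:Mul2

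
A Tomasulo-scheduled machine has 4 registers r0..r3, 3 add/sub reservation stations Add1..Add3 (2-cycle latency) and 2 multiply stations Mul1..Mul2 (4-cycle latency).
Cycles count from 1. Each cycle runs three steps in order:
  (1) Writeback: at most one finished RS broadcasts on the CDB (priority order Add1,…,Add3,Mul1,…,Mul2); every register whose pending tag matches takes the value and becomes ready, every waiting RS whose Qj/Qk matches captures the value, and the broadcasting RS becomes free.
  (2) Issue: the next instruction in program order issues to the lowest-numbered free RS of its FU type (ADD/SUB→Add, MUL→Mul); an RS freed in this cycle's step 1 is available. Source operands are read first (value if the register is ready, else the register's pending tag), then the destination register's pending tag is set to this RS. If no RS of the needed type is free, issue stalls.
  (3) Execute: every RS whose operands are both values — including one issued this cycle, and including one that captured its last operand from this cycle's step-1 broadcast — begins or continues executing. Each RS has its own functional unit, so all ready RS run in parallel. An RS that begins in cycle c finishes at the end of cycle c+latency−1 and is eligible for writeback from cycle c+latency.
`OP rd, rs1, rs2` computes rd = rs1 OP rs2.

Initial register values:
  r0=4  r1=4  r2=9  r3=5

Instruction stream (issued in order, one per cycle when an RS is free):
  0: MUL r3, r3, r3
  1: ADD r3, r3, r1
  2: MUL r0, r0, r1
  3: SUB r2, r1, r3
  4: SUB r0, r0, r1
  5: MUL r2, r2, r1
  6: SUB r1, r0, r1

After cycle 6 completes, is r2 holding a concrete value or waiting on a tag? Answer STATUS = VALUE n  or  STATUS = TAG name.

STATUS = TAG Mul1

  c1: issue MUL r3<-Mul1  regs: r0:4,r1:4,r2:9,r3:Mul1
  c2: issue ADD r3<-Add1  regs: r0:4,r1:4,r2:9,r3:Add1
  c3: issue MUL r0<-Mul2  regs: r0:Mul2,r1:4,r2:9,r3:Add1
  c4: issue SUB r2<-Add2  regs: r0:Mul2,r1:4,r2:Add2,r3:Add1
  c5: CDB Mul1=25; issue SUB r0<-Add3  regs: r0:Add3,r1:4,r2:Add2,r3:Add1
  c6: issue MUL r2<-Mul1  regs: r0:Add3,r1:4,r2:Mul1,r3:Add1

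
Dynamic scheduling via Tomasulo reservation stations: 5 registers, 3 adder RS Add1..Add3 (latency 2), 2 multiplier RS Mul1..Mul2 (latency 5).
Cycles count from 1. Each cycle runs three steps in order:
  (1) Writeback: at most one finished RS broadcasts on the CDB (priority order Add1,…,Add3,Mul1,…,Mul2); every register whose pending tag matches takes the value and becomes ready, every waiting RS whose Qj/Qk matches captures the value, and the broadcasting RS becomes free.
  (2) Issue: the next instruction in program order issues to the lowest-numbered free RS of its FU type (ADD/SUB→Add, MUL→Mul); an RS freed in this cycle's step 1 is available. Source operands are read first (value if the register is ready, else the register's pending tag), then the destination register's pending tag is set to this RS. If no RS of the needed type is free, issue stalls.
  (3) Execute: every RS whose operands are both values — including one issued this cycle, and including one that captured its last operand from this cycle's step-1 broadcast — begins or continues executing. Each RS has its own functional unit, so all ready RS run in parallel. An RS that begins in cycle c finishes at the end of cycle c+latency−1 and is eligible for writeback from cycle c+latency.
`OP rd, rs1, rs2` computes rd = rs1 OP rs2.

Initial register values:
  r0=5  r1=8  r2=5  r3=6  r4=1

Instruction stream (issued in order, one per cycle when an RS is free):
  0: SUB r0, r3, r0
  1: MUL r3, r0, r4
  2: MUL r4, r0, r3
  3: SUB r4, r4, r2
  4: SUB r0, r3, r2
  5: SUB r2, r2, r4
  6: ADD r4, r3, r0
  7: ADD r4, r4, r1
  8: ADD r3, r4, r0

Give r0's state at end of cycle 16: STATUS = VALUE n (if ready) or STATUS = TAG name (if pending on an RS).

  c1: issue SUB r0<-Add1  regs: r0:Add1,r1:8,r2:5,r3:6,r4:1
  c2: issue MUL r3<-Mul1  regs: r0:Add1,r1:8,r2:5,r3:Mul1,r4:1
  c3: CDB Add1=1; issue MUL r4<-Mul2  regs: r0:1,r1:8,r2:5,r3:Mul1,r4:Mul2
  c4: issue SUB r4<-Add1  regs: r0:1,r1:8,r2:5,r3:Mul1,r4:Add1
  c5: issue SUB r0<-Add2  regs: r0:Add2,r1:8,r2:5,r3:Mul1,r4:Add1
  c6: issue SUB r2<-Add3  regs: r0:Add2,r1:8,r2:Add3,r3:Mul1,r4:Add1
  c7: stall  regs: r0:Add2,r1:8,r2:Add3,r3:Mul1,r4:Add1
  c8: CDB Mul1=1; stall  regs: r0:Add2,r1:8,r2:Add3,r3:1,r4:Add1
  c9: stall  regs: r0:Add2,r1:8,r2:Add3,r3:1,r4:Add1
  c10: CDB Add2=-4; issue ADD r4<-Add2  regs: r0:-4,r1:8,r2:Add3,r3:1,r4:Add2
  c11: stall  regs: r0:-4,r1:8,r2:Add3,r3:1,r4:Add2
  c12: CDB Add2=-3; issue ADD r4<-Add2  regs: r0:-4,r1:8,r2:Add3,r3:1,r4:Add2
  c13: CDB Mul2=1; stall  regs: r0:-4,r1:8,r2:Add3,r3:1,r4:Add2
  c14: CDB Add2=5; issue ADD r3<-Add2  regs: r0:-4,r1:8,r2:Add3,r3:Add2,r4:5
  c15: CDB Add1=-4  regs: r0:-4,r1:8,r2:Add3,r3:Add2,r4:5
  c16: CDB Add2=1  regs: r0:-4,r1:8,r2:Add3,r3:1,r4:5

STATUS = VALUE -4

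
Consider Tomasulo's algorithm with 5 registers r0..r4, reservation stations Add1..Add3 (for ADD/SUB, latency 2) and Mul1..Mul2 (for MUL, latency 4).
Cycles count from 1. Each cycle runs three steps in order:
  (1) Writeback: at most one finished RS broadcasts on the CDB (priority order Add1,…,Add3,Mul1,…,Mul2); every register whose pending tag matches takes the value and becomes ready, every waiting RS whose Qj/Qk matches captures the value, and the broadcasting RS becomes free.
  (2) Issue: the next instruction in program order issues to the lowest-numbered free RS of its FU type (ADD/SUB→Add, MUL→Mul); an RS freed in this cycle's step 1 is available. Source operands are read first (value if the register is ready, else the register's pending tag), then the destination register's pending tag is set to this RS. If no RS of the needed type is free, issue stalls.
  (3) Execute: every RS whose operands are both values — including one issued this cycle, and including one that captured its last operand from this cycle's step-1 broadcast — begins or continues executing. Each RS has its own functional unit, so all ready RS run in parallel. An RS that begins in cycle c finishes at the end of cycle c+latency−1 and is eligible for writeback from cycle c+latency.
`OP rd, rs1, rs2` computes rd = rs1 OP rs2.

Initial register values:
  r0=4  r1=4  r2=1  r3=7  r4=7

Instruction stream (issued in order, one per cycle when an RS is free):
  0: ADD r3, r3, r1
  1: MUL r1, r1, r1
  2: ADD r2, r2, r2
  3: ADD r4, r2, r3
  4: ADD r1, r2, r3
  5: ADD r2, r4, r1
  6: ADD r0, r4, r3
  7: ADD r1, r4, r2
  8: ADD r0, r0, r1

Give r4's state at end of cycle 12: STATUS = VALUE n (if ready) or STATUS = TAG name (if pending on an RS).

  c1: issue ADD r3<-Add1  regs: r0:4,r1:4,r2:1,r3:Add1,r4:7
  c2: issue MUL r1<-Mul1  regs: r0:4,r1:Mul1,r2:1,r3:Add1,r4:7
  c3: CDB Add1=11; issue ADD r2<-Add1  regs: r0:4,r1:Mul1,r2:Add1,r3:11,r4:7
  c4: issue ADD r4<-Add2  regs: r0:4,r1:Mul1,r2:Add1,r3:11,r4:Add2
  c5: CDB Add1=2; issue ADD r1<-Add1  regs: r0:4,r1:Add1,r2:2,r3:11,r4:Add2
  c6: CDB Mul1=16; issue ADD r2<-Add3  regs: r0:4,r1:Add1,r2:Add3,r3:11,r4:Add2
  c7: CDB Add1=13; issue ADD r0<-Add1  regs: r0:Add1,r1:13,r2:Add3,r3:11,r4:Add2
  c8: CDB Add2=13; issue ADD r1<-Add2  regs: r0:Add1,r1:Add2,r2:Add3,r3:11,r4:13
  c9: stall  regs: r0:Add1,r1:Add2,r2:Add3,r3:11,r4:13
  c10: CDB Add1=24; issue ADD r0<-Add1  regs: r0:Add1,r1:Add2,r2:Add3,r3:11,r4:13
  c11: CDB Add3=26  regs: r0:Add1,r1:Add2,r2:26,r3:11,r4:13
  c12: -  regs: r0:Add1,r1:Add2,r2:26,r3:11,r4:13

STATUS = VALUE 13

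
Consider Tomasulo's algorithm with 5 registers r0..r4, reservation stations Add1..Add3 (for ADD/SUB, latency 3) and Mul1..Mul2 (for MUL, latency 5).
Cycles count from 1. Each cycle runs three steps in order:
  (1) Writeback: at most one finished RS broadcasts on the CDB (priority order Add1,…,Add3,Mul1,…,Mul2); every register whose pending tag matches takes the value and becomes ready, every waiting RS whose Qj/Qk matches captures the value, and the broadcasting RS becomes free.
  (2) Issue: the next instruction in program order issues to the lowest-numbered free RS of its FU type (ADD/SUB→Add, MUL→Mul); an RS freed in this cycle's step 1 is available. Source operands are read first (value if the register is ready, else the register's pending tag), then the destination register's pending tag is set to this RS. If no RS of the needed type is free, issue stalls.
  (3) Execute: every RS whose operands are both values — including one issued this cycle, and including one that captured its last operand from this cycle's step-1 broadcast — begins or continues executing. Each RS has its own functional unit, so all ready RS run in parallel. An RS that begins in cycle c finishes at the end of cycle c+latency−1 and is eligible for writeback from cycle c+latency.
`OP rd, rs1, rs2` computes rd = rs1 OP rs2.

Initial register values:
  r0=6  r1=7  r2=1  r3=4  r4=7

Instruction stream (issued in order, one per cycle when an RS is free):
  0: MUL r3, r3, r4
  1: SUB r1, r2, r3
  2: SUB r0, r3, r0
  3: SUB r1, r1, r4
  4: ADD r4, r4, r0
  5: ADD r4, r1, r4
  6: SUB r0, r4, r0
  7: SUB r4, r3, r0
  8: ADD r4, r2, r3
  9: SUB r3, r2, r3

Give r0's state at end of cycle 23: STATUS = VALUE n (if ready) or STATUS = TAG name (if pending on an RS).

c1: issue MUL r3<-Mul1 | r0:6,r1:7,r2:1,r3:Mul1,r4:7
c2: issue SUB r1<-Add1 | r0:6,r1:Add1,r2:1,r3:Mul1,r4:7
c3: issue SUB r0<-Add2 | r0:Add2,r1:Add1,r2:1,r3:Mul1,r4:7
c4: issue SUB r1<-Add3 | r0:Add2,r1:Add3,r2:1,r3:Mul1,r4:7
c5: stall | r0:Add2,r1:Add3,r2:1,r3:Mul1,r4:7
c6: CDB Mul1=28; stall | r0:Add2,r1:Add3,r2:1,r3:28,r4:7
c7: stall | r0:Add2,r1:Add3,r2:1,r3:28,r4:7
c8: stall | r0:Add2,r1:Add3,r2:1,r3:28,r4:7
c9: CDB Add1=-27; issue ADD r4<-Add1 | r0:Add2,r1:Add3,r2:1,r3:28,r4:Add1
c10: CDB Add2=22; issue ADD r4<-Add2 | r0:22,r1:Add3,r2:1,r3:28,r4:Add2
c11: stall | r0:22,r1:Add3,r2:1,r3:28,r4:Add2
c12: CDB Add3=-34; issue SUB r0<-Add3 | r0:Add3,r1:-34,r2:1,r3:28,r4:Add2
c13: CDB Add1=29; issue SUB r4<-Add1 | r0:Add3,r1:-34,r2:1,r3:28,r4:Add1
c14: stall | r0:Add3,r1:-34,r2:1,r3:28,r4:Add1
c15: stall | r0:Add3,r1:-34,r2:1,r3:28,r4:Add1
c16: CDB Add2=-5; issue ADD r4<-Add2 | r0:Add3,r1:-34,r2:1,r3:28,r4:Add2
c17: stall | r0:Add3,r1:-34,r2:1,r3:28,r4:Add2
c18: stall | r0:Add3,r1:-34,r2:1,r3:28,r4:Add2
c19: CDB Add2=29; issue SUB r3<-Add2 | r0:Add3,r1:-34,r2:1,r3:Add2,r4:29
c20: CDB Add3=-27 | r0:-27,r1:-34,r2:1,r3:Add2,r4:29
c21: - | r0:-27,r1:-34,r2:1,r3:Add2,r4:29
c22: CDB Add2=-27 | r0:-27,r1:-34,r2:1,r3:-27,r4:29
c23: CDB Add1=55 | r0:-27,r1:-34,r2:1,r3:-27,r4:29

STATUS = VALUE -27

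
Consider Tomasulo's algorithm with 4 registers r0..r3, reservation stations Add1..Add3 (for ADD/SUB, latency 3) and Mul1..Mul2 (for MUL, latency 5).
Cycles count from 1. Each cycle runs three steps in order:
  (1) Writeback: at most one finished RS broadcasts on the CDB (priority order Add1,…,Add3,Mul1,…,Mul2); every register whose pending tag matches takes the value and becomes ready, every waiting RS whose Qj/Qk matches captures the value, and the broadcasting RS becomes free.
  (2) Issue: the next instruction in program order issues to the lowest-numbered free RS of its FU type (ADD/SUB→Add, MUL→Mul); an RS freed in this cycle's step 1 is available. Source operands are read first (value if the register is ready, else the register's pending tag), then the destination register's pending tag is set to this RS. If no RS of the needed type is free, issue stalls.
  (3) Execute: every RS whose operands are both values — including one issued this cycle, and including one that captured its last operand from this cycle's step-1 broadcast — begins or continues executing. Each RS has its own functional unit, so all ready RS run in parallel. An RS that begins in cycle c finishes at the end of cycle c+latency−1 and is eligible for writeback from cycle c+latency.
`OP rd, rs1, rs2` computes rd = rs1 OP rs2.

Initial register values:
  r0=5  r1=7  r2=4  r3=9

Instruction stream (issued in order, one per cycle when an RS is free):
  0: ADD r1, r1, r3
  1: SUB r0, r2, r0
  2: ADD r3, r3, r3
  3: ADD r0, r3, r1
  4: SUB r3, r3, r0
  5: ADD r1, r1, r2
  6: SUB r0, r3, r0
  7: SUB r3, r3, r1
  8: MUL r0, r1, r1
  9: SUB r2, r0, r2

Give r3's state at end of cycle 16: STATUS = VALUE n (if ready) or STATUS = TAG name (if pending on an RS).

c1: issue ADD r1<-Add1 | r0:5,r1:Add1,r2:4,r3:9
c2: issue SUB r0<-Add2 | r0:Add2,r1:Add1,r2:4,r3:9
c3: issue ADD r3<-Add3 | r0:Add2,r1:Add1,r2:4,r3:Add3
c4: CDB Add1=16; issue ADD r0<-Add1 | r0:Add1,r1:16,r2:4,r3:Add3
c5: CDB Add2=-1; issue SUB r3<-Add2 | r0:Add1,r1:16,r2:4,r3:Add2
c6: CDB Add3=18; issue ADD r1<-Add3 | r0:Add1,r1:Add3,r2:4,r3:Add2
c7: stall | r0:Add1,r1:Add3,r2:4,r3:Add2
c8: stall | r0:Add1,r1:Add3,r2:4,r3:Add2
c9: CDB Add1=34; issue SUB r0<-Add1 | r0:Add1,r1:Add3,r2:4,r3:Add2
c10: CDB Add3=20; issue SUB r3<-Add3 | r0:Add1,r1:20,r2:4,r3:Add3
c11: issue MUL r0<-Mul1 | r0:Mul1,r1:20,r2:4,r3:Add3
c12: CDB Add2=-16; issue SUB r2<-Add2 | r0:Mul1,r1:20,r2:Add2,r3:Add3
c13: - | r0:Mul1,r1:20,r2:Add2,r3:Add3
c14: - | r0:Mul1,r1:20,r2:Add2,r3:Add3
c15: CDB Add1=-50 | r0:Mul1,r1:20,r2:Add2,r3:Add3
c16: CDB Add3=-36 | r0:Mul1,r1:20,r2:Add2,r3:-36

STATUS = VALUE -36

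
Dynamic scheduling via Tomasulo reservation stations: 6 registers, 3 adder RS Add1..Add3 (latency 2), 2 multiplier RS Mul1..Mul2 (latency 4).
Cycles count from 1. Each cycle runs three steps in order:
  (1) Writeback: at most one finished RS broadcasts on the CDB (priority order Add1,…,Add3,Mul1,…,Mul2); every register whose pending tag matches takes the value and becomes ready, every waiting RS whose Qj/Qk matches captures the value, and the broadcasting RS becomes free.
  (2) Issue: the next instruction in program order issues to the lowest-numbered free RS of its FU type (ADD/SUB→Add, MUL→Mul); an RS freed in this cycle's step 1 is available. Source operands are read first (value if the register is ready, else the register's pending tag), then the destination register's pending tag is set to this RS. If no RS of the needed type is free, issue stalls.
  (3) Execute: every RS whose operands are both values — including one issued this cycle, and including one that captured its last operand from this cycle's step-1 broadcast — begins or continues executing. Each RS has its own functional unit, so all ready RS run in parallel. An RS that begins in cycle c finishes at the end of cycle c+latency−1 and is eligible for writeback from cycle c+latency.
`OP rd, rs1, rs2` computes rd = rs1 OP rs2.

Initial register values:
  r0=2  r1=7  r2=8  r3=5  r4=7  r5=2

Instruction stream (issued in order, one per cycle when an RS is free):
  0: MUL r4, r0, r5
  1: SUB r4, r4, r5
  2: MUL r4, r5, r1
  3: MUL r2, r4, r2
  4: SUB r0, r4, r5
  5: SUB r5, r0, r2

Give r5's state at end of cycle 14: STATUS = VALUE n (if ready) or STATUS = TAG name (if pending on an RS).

cycle 1: issue MUL r4<-Mul1 // r0:2,r1:7,r2:8,r3:5,r4:Mul1,r5:2
cycle 2: issue SUB r4<-Add1 // r0:2,r1:7,r2:8,r3:5,r4:Add1,r5:2
cycle 3: issue MUL r4<-Mul2 // r0:2,r1:7,r2:8,r3:5,r4:Mul2,r5:2
cycle 4: stall // r0:2,r1:7,r2:8,r3:5,r4:Mul2,r5:2
cycle 5: CDB Mul1=4; issue MUL r2<-Mul1 // r0:2,r1:7,r2:Mul1,r3:5,r4:Mul2,r5:2
cycle 6: issue SUB r0<-Add2 // r0:Add2,r1:7,r2:Mul1,r3:5,r4:Mul2,r5:2
cycle 7: CDB Add1=2; issue SUB r5<-Add1 // r0:Add2,r1:7,r2:Mul1,r3:5,r4:Mul2,r5:Add1
cycle 8: CDB Mul2=14 // r0:Add2,r1:7,r2:Mul1,r3:5,r4:14,r5:Add1
cycle 9: - // r0:Add2,r1:7,r2:Mul1,r3:5,r4:14,r5:Add1
cycle 10: CDB Add2=12 // r0:12,r1:7,r2:Mul1,r3:5,r4:14,r5:Add1
cycle 11: - // r0:12,r1:7,r2:Mul1,r3:5,r4:14,r5:Add1
cycle 12: CDB Mul1=112 // r0:12,r1:7,r2:112,r3:5,r4:14,r5:Add1
cycle 13: - // r0:12,r1:7,r2:112,r3:5,r4:14,r5:Add1
cycle 14: CDB Add1=-100 // r0:12,r1:7,r2:112,r3:5,r4:14,r5:-100

STATUS = VALUE -100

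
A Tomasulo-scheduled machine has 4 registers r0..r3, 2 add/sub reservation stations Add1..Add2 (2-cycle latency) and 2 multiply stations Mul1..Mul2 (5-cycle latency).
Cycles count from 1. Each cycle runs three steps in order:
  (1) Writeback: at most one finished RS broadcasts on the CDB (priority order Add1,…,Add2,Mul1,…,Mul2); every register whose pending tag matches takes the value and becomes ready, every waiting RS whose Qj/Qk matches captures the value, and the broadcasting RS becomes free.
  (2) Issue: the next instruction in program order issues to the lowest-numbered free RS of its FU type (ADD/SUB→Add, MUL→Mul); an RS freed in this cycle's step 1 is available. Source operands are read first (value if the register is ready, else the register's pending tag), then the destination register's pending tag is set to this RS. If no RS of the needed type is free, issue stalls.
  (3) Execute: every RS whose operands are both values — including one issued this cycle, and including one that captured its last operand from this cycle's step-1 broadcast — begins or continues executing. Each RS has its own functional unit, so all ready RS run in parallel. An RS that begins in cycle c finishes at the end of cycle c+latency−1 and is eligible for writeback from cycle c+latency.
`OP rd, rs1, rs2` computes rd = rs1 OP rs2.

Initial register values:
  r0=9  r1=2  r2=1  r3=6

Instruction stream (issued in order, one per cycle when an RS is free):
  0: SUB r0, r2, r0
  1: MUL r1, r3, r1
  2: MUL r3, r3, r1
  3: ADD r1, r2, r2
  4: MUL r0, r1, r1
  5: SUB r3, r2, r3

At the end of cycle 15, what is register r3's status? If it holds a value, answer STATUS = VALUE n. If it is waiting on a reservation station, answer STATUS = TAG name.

cycle 1: issue SUB r0<-Add1 // r0:Add1,r1:2,r2:1,r3:6
cycle 2: issue MUL r1<-Mul1 // r0:Add1,r1:Mul1,r2:1,r3:6
cycle 3: CDB Add1=-8; issue MUL r3<-Mul2 // r0:-8,r1:Mul1,r2:1,r3:Mul2
cycle 4: issue ADD r1<-Add1 // r0:-8,r1:Add1,r2:1,r3:Mul2
cycle 5: stall // r0:-8,r1:Add1,r2:1,r3:Mul2
cycle 6: CDB Add1=2; stall // r0:-8,r1:2,r2:1,r3:Mul2
cycle 7: CDB Mul1=12; issue MUL r0<-Mul1 // r0:Mul1,r1:2,r2:1,r3:Mul2
cycle 8: issue SUB r3<-Add1 // r0:Mul1,r1:2,r2:1,r3:Add1
cycle 9: - // r0:Mul1,r1:2,r2:1,r3:Add1
cycle 10: - // r0:Mul1,r1:2,r2:1,r3:Add1
cycle 11: - // r0:Mul1,r1:2,r2:1,r3:Add1
cycle 12: CDB Mul1=4 // r0:4,r1:2,r2:1,r3:Add1
cycle 13: CDB Mul2=72 // r0:4,r1:2,r2:1,r3:Add1
cycle 14: - // r0:4,r1:2,r2:1,r3:Add1
cycle 15: CDB Add1=-71 // r0:4,r1:2,r2:1,r3:-71

STATUS = VALUE -71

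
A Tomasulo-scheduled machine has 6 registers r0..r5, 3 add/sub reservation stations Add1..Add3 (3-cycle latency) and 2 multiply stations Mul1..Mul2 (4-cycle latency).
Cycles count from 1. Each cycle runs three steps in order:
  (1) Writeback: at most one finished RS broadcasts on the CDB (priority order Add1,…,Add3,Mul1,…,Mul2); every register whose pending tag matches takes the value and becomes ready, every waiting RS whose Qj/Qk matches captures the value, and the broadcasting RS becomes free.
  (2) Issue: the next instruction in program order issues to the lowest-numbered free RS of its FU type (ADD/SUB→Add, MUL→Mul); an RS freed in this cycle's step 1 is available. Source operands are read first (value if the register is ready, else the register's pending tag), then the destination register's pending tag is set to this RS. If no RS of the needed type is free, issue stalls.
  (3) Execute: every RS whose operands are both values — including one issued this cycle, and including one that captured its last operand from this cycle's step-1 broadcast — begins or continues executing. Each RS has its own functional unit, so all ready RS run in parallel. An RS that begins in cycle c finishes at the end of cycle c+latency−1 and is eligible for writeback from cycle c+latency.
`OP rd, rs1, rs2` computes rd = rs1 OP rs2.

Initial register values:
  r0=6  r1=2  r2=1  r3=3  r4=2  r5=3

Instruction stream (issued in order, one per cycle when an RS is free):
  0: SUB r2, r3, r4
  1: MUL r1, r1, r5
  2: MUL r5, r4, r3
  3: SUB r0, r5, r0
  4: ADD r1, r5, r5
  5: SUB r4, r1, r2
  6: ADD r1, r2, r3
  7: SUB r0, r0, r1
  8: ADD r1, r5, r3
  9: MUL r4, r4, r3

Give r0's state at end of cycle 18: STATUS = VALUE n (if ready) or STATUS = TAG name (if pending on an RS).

STATUS = VALUE -4

cycle 1: issue SUB r2<-Add1 // r0:6,r1:2,r2:Add1,r3:3,r4:2,r5:3
cycle 2: issue MUL r1<-Mul1 // r0:6,r1:Mul1,r2:Add1,r3:3,r4:2,r5:3
cycle 3: issue MUL r5<-Mul2 // r0:6,r1:Mul1,r2:Add1,r3:3,r4:2,r5:Mul2
cycle 4: CDB Add1=1; issue SUB r0<-Add1 // r0:Add1,r1:Mul1,r2:1,r3:3,r4:2,r5:Mul2
cycle 5: issue ADD r1<-Add2 // r0:Add1,r1:Add2,r2:1,r3:3,r4:2,r5:Mul2
cycle 6: CDB Mul1=6; issue SUB r4<-Add3 // r0:Add1,r1:Add2,r2:1,r3:3,r4:Add3,r5:Mul2
cycle 7: CDB Mul2=6; stall // r0:Add1,r1:Add2,r2:1,r3:3,r4:Add3,r5:6
cycle 8: stall // r0:Add1,r1:Add2,r2:1,r3:3,r4:Add3,r5:6
cycle 9: stall // r0:Add1,r1:Add2,r2:1,r3:3,r4:Add3,r5:6
cycle 10: CDB Add1=0; issue ADD r1<-Add1 // r0:0,r1:Add1,r2:1,r3:3,r4:Add3,r5:6
cycle 11: CDB Add2=12; issue SUB r0<-Add2 // r0:Add2,r1:Add1,r2:1,r3:3,r4:Add3,r5:6
cycle 12: stall // r0:Add2,r1:Add1,r2:1,r3:3,r4:Add3,r5:6
cycle 13: CDB Add1=4; issue ADD r1<-Add1 // r0:Add2,r1:Add1,r2:1,r3:3,r4:Add3,r5:6
cycle 14: CDB Add3=11; issue MUL r4<-Mul1 // r0:Add2,r1:Add1,r2:1,r3:3,r4:Mul1,r5:6
cycle 15: - // r0:Add2,r1:Add1,r2:1,r3:3,r4:Mul1,r5:6
cycle 16: CDB Add1=9 // r0:Add2,r1:9,r2:1,r3:3,r4:Mul1,r5:6
cycle 17: CDB Add2=-4 // r0:-4,r1:9,r2:1,r3:3,r4:Mul1,r5:6
cycle 18: CDB Mul1=33 // r0:-4,r1:9,r2:1,r3:3,r4:33,r5:6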